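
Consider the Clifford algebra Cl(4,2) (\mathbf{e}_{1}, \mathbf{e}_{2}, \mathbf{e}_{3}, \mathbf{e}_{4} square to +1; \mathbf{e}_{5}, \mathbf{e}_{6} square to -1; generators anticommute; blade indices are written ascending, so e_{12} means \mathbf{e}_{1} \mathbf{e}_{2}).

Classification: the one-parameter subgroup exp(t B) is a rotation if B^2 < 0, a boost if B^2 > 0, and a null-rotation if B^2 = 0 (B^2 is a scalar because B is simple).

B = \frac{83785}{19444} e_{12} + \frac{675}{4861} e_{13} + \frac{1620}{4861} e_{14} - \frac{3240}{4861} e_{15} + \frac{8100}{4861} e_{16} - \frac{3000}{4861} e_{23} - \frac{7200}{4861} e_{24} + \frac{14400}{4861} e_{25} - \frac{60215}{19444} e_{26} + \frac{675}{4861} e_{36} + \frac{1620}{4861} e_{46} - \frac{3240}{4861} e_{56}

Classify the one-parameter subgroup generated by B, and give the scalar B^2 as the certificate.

B^2 term by term: the squares give (\frac{83785}{19444})^2*(e_{12})^2 + (\frac{675}{4861})^2*(e_{13})^2 + (\frac{1620}{4861})^2*(e_{14})^2 + (-\frac{3240}{4861})^2*(e_{15})^2 + (\frac{8100}{4861})^2*(e_{16})^2 + (-\frac{3000}{4861})^2*(e_{23})^2 + (-\frac{7200}{4861})^2*(e_{24})^2 + (\frac{14400}{4861})^2*(e_{25})^2 + (-\frac{60215}{19444})^2*(e_{26})^2 + (\frac{675}{4861})^2*(e_{36})^2 + (\frac{1620}{4861})^2*(e_{46})^2 + (-\frac{3240}{4861})^2*(e_{56})^2 = \frac{7019926225}{378069136}*(-1) + \frac{455625}{23629321}*(-1) + \frac{2624400}{23629321}*(-1) + \frac{10497600}{23629321}*(+1) + \frac{65610000}{23629321}*(+1) + \frac{9000000}{23629321}*(-1) + \frac{51840000}{23629321}*(-1) + \frac{207360000}{23629321}*(+1) + \frac{3625846225}{378069136}*(+1) + \frac{455625}{23629321}*(+1) + \frac{2624400}{23629321}*(+1) + \frac{10497600}{23629321}*(-1) = 0 (each basis 2-blade squares to minus the product of its generators' squares); cross terms between blades sharing an index anticommute and cancel; the commuting (index-disjoint) pairs give grade-4 terms 2*c*c'*(blade product), which cancel blade by blade — e_{1234}: \frac{9720000}{23629321} - \frac{9720000}{23629321} = 0; e_{1235}: -\frac{19440000}{23629321} + \frac{19440000}{23629321} = 0; e_{1236}: \frac{56554875}{47258642} + \frac{40645125}{47258642} - \frac{48600000}{23629321} = 0; e_{1245}: -\frac{46656000}{23629321} + \frac{46656000}{23629321} = 0; e_{1246}: \frac{67865850}{23629321} + \frac{48774150}{23629321} - \frac{116640000}{23629321} = 0; e_{1256}: -\frac{135731700}{23629321} - \frac{97548300}{23629321} + \frac{233280000}{23629321} = 0; e_{1346}: \frac{2187000}{23629321} - \frac{2187000}{23629321} = 0; e_{1356}: -\frac{4374000}{23629321} + \frac{4374000}{23629321} = 0; e_{1456}: -\frac{10497600}{23629321} + \frac{10497600}{23629321} = 0; e_{2346}: -\frac{9720000}{23629321} + \frac{9720000}{23629321} = 0; e_{2356}: \frac{19440000}{23629321} - \frac{19440000}{23629321} = 0; e_{2456}: \frac{46656000}{23629321} - \frac{46656000}{23629321} = 0 — confirming B is simple. So B^2 = 0.
Answer: null-rotation, certificate B^2 = 0. No conjugation can change B^2 = 0; the sign gives the class.


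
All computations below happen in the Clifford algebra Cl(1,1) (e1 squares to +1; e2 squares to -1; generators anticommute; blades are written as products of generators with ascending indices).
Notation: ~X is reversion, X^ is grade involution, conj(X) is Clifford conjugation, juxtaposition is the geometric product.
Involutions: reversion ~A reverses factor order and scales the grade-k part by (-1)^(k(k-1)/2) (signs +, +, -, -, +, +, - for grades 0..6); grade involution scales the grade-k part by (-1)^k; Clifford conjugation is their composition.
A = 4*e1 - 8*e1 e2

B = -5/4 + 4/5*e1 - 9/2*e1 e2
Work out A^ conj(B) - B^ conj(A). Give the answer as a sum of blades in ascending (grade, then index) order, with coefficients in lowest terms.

first term: -164/5 + 5*e1 - 122/5*e2 + 10*e1 e2
second term: -164/5 + 5*e1 - 122/5*e2 - 10*e1 e2
Answer: 20*e1 e2


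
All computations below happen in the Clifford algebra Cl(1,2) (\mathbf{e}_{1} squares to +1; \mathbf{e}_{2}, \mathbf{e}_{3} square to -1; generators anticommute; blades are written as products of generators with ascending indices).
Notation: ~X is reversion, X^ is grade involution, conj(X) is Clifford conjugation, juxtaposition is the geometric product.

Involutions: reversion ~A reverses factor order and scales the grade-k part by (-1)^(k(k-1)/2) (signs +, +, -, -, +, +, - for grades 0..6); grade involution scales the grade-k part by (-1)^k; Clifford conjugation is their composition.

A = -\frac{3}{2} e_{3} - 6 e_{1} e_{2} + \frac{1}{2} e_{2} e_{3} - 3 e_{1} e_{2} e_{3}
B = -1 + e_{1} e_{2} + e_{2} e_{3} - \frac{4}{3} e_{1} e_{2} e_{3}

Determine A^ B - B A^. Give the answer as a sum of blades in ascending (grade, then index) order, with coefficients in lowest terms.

first term: -\frac{5}{2} - \frac{7}{3} e_{1} + \frac{3}{2} e_{2} + \frac{19}{2} e_{3} + 8 e_{1} e_{2} + \frac{13}{2} e_{1} e_{3} - \frac{1}{2} e_{2} e_{3} - \frac{3}{2} e_{1} e_{2} e_{3}
second term: -\frac{5}{2} - \frac{7}{3} e_{1} - \frac{3}{2} e_{2} + \frac{19}{2} e_{3} + 8 e_{1} e_{2} - \frac{13}{2} e_{1} e_{3} - \frac{1}{2} e_{2} e_{3} - \frac{3}{2} e_{1} e_{2} e_{3}
Answer: 3 e_{2} + 13 e_{1} e_{3}


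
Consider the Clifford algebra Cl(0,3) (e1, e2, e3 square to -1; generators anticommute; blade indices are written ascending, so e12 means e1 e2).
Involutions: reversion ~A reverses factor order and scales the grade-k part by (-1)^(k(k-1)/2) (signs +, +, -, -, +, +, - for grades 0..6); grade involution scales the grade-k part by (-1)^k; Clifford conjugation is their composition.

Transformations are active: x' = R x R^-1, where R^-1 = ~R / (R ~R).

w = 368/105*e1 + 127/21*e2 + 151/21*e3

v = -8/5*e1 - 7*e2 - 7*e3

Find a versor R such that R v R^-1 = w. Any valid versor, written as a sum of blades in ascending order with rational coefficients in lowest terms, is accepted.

Sketch: the shared square -2514/25 makes R = v + w = 40/21*e1 - 20/21*e2 + 4/21*e3 the natural versor; its sandwich fixes that direction, negates (v - w)/2, and sends v to w.
Answer: 40/21*e1 - 20/21*e2 + 4/21*e3


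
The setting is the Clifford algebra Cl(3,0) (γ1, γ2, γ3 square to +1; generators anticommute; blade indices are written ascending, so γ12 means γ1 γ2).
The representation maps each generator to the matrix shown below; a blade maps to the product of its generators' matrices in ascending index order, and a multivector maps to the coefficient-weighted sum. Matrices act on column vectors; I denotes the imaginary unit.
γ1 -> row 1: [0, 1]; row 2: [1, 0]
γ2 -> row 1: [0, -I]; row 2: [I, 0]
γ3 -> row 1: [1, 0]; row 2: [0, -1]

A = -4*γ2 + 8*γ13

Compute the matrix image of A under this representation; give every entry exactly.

Bivector images (products of the table entries): rho(γ13) = rho(γ1)rho(γ3) = row 1: [0, -1]; row 2: [1, 0].
M = (-4)*rho(γ2) + (8)*rho(γ13), summed entrywise:
Answer: row 1: [0, -8 + 4*I]; row 2: [8 - 4*I, 0]


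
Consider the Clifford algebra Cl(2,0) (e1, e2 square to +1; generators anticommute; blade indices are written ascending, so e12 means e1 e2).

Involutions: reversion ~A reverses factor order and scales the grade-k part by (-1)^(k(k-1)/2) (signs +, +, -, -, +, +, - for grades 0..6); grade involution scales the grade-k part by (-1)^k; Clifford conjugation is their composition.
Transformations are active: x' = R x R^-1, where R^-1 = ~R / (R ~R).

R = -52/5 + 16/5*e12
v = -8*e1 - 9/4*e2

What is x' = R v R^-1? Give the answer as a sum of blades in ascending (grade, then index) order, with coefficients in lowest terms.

~R = -52/5 - 16/5*e12, and R ~R = 592/5, so R^-1 = ~R / (592/5).
R v = 76*e1 + 49*e2
Answer: -198/37*e1 - 941/148*e2


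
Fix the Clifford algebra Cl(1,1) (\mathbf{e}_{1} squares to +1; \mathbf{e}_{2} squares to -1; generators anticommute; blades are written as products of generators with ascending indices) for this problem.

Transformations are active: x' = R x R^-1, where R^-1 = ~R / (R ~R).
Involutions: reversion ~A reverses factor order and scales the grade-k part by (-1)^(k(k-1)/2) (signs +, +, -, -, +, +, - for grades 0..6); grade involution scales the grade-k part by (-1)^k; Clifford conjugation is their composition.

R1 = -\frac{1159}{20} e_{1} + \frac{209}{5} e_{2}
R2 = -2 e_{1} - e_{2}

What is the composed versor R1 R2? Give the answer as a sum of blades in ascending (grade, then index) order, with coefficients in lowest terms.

Distribute over the terms of R1 (each basis-blade product reordered to ascending indices, repeated generators contracted through their squares):
(-\frac{1159}{20} e_{1}) R2 = \frac{1159}{10} + \frac{1159}{20} e_{1} e_{2}
(\frac{209}{5} e_{2}) R2 = \frac{209}{5} + \frac{418}{5} e_{1} e_{2}
Summing the partial products and collecting blades:
Answer: \frac{1577}{10} + \frac{2831}{20} e_{1} e_{2}


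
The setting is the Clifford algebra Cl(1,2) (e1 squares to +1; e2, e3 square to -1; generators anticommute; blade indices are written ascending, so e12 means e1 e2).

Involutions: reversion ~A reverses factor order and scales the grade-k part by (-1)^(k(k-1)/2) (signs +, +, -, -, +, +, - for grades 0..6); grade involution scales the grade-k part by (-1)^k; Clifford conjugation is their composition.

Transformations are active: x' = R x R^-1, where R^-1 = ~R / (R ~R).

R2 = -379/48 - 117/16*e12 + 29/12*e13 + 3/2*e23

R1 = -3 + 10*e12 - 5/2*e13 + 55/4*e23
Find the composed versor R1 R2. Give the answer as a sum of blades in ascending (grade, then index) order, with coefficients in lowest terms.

Distribute over the terms of R1 (each basis-blade product reordered to ascending indices, repeated generators contracted through their squares):
(-3) R2 = 379/16 + 351/16*e12 - 29/4*e13 - 9/2*e23
(10*e12) R2 = -585/8 - 1895/24*e12 - 15*e13 - 145/6*e23
(-5/2*e13) R2 = -145/24 - 15/4*e12 + 1895/96*e13 + 585/32*e23
(55/4*e23) R2 = -165/8 - 1595/48*e12 - 6435/64*e13 - 20845/192*e23
Summing the partial products and collecting blades:
Answer: -3653/48 - 94*e12 - 19787/192*e13 - 7613/64*e23


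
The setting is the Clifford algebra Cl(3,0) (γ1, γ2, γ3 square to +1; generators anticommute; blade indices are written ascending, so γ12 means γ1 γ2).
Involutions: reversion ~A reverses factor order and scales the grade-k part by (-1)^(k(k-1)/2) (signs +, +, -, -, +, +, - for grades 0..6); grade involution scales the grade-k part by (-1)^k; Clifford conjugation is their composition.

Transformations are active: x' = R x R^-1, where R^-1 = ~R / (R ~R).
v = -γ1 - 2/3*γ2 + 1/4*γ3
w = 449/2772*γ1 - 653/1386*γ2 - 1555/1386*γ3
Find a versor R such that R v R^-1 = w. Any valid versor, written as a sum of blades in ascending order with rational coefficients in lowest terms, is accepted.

Since q(v) = q(w) = 217/144, the sum R = v + w = -2323/2772*γ1 - 1577/1386*γ2 - 2417/2772*γ3 does the job whenever invertible.
Answer: -2323/2772*γ1 - 1577/1386*γ2 - 2417/2772*γ3


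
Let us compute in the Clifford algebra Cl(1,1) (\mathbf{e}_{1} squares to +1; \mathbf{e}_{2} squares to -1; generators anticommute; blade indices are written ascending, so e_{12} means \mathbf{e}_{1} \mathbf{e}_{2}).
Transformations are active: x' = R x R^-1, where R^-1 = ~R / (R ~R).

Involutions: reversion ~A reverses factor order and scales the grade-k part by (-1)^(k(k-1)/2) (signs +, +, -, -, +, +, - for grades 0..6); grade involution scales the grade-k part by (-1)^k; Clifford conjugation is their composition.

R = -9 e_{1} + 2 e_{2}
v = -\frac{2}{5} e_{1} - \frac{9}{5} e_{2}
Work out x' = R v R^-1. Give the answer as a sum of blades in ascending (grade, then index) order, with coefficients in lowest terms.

~R = -9 e_{1} + 2 e_{2}, and R ~R = 77, so R^-1 = ~R / (77).
R v = \frac{36}{5} + 17 e_{12}
Answer: -\frac{494}{385} e_{1} + \frac{837}{385} e_{2}


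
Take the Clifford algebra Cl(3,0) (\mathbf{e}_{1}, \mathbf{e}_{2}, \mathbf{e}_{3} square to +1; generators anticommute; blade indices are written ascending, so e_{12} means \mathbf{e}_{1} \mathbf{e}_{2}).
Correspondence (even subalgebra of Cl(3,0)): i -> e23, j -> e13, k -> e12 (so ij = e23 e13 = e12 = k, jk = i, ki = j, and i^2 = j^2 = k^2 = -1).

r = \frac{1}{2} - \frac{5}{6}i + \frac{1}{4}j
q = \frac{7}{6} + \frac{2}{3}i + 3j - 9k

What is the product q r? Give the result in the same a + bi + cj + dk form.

In blades: q = \frac{7}{6} - 9 e_{12} + 3 e_{13} + \frac{2}{3} e_{23}, r = \frac{1}{2} + \frac{1}{4} e_{13} - \frac{5}{6} e_{23}.
Distribute q over r term by term (generator squares from the signature, products reordered to ascending indices): (\frac{7}{6})*r = \frac{7}{12} + \frac{7}{24} e_{13} - \frac{35}{36} e_{23}; (-9 e_{12})*r = -\frac{9}{2} e_{12} + \frac{15}{2} e_{13} + \frac{9}{4} e_{23}; (3 e_{13})*r = -\frac{3}{4} + \frac{5}{2} e_{12} + \frac{3}{2} e_{13}; (\frac{2}{3} e_{23})*r = \frac{5}{9} + \frac{1}{6} e_{12} + \frac{1}{3} e_{23}.
Sum: \frac{7}{18} - \frac{11}{6} e_{12} + \frac{223}{24} e_{13} + \frac{29}{18} e_{23}; translating back through the correspondence:
Answer: \frac{7}{18} + \frac{29}{18}i + \frac{223}{24}j - \frac{11}{6}k


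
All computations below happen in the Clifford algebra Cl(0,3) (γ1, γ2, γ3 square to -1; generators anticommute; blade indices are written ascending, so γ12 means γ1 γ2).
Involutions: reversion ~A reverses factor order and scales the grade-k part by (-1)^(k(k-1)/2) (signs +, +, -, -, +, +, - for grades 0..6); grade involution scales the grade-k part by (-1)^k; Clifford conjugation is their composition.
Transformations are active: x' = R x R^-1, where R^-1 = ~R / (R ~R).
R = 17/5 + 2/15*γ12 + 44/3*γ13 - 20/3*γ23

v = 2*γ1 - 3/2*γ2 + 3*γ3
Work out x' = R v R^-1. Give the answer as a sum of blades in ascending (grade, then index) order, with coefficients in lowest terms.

~R = 17/5 - 2/15*γ12 - 44/3*γ13 + 20/3*γ23, and R ~R = 4067/15, so R^-1 = ~R / (4067/15).
R v = -37*γ1 + 91/6*γ2 + 743/15*γ3 + 136/15*γ123
Answer: -41164/12201*γ1 + 21949/24402*γ2 - 21337/12201*γ3


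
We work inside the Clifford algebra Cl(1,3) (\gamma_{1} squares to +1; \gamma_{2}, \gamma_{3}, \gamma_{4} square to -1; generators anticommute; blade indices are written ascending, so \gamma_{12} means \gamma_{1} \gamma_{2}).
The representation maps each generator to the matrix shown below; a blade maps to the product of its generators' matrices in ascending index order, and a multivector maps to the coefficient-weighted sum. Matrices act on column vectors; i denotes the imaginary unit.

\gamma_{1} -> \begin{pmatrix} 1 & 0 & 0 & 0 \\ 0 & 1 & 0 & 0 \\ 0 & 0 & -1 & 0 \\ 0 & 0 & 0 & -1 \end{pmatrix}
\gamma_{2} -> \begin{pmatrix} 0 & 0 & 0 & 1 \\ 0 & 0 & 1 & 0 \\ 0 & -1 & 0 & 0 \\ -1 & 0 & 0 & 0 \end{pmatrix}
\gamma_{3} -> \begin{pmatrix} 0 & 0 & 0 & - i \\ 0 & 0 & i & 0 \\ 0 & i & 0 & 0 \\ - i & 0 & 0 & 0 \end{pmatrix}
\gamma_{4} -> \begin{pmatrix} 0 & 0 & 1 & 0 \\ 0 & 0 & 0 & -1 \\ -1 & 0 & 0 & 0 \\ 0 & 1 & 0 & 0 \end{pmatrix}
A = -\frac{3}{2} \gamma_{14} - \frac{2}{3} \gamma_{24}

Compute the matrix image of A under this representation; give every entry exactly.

Bivector images (products of the table entries): rho(\gamma_{14}) = rho(\gamma_{1})rho(\gamma_{4}) = \begin{pmatrix} 0 & 0 & 1 & 0 \\ 0 & 0 & 0 & -1 \\ 1 & 0 & 0 & 0 \\ 0 & -1 & 0 & 0 \end{pmatrix}; rho(\gamma_{24}) = rho(\gamma_{2})rho(\gamma_{4}) = \begin{pmatrix} 0 & 1 & 0 & 0 \\ -1 & 0 & 0 & 0 \\ 0 & 0 & 0 & 1 \\ 0 & 0 & -1 & 0 \end{pmatrix}.
M = (-\frac{3}{2})*rho(\gamma_{14}) + (-\frac{2}{3})*rho(\gamma_{24}), summed entrywise:
Answer: \begin{pmatrix} 0 & - \frac{2}{3} & - \frac{3}{2} & 0 \\ \frac{2}{3} & 0 & 0 & \frac{3}{2} \\ - \frac{3}{2} & 0 & 0 & - \frac{2}{3} \\ 0 & \frac{3}{2} & \frac{2}{3} & 0 \end{pmatrix}


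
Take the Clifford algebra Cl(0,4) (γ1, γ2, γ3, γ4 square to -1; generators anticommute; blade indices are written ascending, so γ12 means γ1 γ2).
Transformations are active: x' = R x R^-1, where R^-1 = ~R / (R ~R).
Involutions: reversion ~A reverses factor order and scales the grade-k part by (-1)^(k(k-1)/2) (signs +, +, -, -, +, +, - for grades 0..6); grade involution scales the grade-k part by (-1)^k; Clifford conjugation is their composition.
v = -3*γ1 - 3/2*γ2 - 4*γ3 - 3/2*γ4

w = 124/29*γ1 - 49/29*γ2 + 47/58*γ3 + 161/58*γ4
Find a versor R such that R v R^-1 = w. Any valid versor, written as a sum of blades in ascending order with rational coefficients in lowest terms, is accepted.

Sketch: the shared square -59/2 makes R = v + w = 37/29*γ1 - 185/58*γ2 - 185/58*γ3 + 37/29*γ4 the natural versor; its sandwich fixes that direction, negates (v - w)/2, and sends v to w.
Answer: 37/29*γ1 - 185/58*γ2 - 185/58*γ3 + 37/29*γ4


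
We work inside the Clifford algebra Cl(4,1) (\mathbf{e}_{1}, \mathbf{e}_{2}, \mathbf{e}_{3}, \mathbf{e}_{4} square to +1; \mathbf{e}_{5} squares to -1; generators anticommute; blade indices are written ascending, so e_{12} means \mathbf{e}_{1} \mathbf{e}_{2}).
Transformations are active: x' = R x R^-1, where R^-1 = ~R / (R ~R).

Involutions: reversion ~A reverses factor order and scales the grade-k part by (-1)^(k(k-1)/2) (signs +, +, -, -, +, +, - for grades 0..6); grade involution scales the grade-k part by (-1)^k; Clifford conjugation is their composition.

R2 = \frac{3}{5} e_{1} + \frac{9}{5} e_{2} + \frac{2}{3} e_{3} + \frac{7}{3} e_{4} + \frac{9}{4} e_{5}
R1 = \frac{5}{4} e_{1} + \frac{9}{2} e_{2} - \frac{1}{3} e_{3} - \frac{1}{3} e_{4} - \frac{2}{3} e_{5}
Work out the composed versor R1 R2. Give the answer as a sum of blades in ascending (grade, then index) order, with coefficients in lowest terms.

Distribute over the terms of R1 (each basis-blade product reordered to ascending indices, repeated generators contracted through their squares):
(\frac{5}{4} e_{1}) R2 = \frac{3}{4} + \frac{9}{4} e_{12} + \frac{5}{6} e_{13} + \frac{35}{12} e_{14} + \frac{45}{16} e_{15}
(\frac{9}{2} e_{2}) R2 = \frac{81}{10} - \frac{27}{10} e_{12} + 3 e_{23} + \frac{21}{2} e_{24} + \frac{81}{8} e_{25}
(-\frac{1}{3} e_{3}) R2 = -\frac{2}{9} + \frac{1}{5} e_{13} + \frac{3}{5} e_{23} - \frac{7}{9} e_{34} - \frac{3}{4} e_{35}
(-\frac{1}{3} e_{4}) R2 = -\frac{7}{9} + \frac{1}{5} e_{14} + \frac{3}{5} e_{24} + \frac{2}{9} e_{34} - \frac{3}{4} e_{45}
(-\frac{2}{3} e_{5}) R2 = \frac{3}{2} + \frac{2}{5} e_{15} + \frac{6}{5} e_{25} + \frac{4}{9} e_{35} + \frac{14}{9} e_{45}
Summing the partial products and collecting blades:
Answer: \frac{187}{20} - \frac{9}{20} e_{12} + \frac{31}{30} e_{13} + \frac{187}{60} e_{14} + \frac{257}{80} e_{15} + \frac{18}{5} e_{23} + \frac{111}{10} e_{24} + \frac{453}{40} e_{25} - \frac{5}{9} e_{34} - \frac{11}{36} e_{35} + \frac{29}{36} e_{45}


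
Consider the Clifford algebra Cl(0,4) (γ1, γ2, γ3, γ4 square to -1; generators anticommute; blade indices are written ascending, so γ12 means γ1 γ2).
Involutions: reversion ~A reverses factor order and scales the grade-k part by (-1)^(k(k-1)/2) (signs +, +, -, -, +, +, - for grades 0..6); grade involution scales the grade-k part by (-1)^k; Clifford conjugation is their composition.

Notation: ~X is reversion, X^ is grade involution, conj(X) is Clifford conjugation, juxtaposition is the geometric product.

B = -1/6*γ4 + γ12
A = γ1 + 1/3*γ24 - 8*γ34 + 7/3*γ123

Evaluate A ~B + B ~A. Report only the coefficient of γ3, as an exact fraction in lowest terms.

first term: 19/18*γ2 + γ3 - 1/2*γ14 + 137/18*γ1234
second term: 19/18*γ2 + γ3 + 1/2*γ14 + 137/18*γ1234
Answer: 2


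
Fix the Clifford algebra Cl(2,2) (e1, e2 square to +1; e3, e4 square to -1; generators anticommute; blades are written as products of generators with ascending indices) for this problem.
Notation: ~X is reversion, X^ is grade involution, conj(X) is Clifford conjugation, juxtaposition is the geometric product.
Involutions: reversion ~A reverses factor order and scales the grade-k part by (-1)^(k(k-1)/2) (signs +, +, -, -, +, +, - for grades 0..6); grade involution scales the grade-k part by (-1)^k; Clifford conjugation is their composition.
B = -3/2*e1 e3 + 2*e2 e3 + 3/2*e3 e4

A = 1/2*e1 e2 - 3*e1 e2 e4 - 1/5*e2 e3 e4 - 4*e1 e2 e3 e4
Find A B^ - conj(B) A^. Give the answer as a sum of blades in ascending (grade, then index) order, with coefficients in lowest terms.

first term: 3/10*e2 - 2/5*e4 + 6*e1 e2 + e1 e3 - 8*e1 e4 + 3/4*e2 e3 - 6*e2 e4 - 9/2*e1 e2 e3 - 3/10*e1 e2 e4 - 6*e1 e3 e4 - 9/2*e2 e3 e4 + 3/4*e1 e2 e3 e4
second term: 3/10*e2 - 2/5*e4 - 6*e1 e2 + e1 e3 + 8*e1 e4 + 3/4*e2 e3 + 6*e2 e4 + 9/2*e1 e2 e3 + 3/10*e1 e2 e4 + 6*e1 e3 e4 + 9/2*e2 e3 e4 - 3/4*e1 e2 e3 e4
Answer: 12*e1 e2 - 16*e1 e4 - 12*e2 e4 - 9*e1 e2 e3 - 3/5*e1 e2 e4 - 12*e1 e3 e4 - 9*e2 e3 e4 + 3/2*e1 e2 e3 e4


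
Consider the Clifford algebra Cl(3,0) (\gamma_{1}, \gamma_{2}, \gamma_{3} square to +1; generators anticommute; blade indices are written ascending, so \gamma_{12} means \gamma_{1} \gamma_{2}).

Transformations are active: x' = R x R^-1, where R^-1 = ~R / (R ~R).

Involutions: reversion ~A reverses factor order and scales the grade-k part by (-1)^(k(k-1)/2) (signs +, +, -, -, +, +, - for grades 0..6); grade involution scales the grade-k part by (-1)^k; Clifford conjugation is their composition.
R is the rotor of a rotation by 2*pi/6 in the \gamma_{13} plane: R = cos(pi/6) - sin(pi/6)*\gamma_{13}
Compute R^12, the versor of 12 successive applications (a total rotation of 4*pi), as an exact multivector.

The rotor phase is half the rotation angle and phases add under composition, so 12 steps in the \gamma_{13} plane accumulate phase 12*(pi/6) = 2 \pi: R^12 = cos(2 \pi) - sin(2 \pi)*\gamma_{13}.
cos(2 \pi) = 1 and sin(2 \pi) = 0, so R^12 = 1. The total rotation 4*pi is 2 full turns, so every vector returns to itself, yet the rotor is +1, back on the identity sheet (an even number of 2*pi turns).
Answer: 1


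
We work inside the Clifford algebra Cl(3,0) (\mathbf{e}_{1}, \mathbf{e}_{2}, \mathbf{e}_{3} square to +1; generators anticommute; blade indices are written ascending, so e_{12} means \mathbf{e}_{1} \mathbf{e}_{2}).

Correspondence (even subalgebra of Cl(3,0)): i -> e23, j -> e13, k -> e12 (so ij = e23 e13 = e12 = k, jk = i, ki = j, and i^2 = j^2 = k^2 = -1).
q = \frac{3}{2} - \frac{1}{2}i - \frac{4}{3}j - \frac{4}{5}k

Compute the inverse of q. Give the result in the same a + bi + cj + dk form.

In blades: q = \frac{3}{2} - \frac{4}{5} e_{12} - \frac{4}{3} e_{13} - \frac{1}{2} e_{23}.
With qbar = \frac{3}{2} + \frac{4}{5} e_{12} + \frac{4}{3} e_{13} + \frac{1}{2} e_{23} (scalar fixed, mapped units negated), q qbar = \frac{2213}{450} (the sum of squared coefficients), so q^-1 = qbar / (\frac{2213}{450}) = \frac{675}{2213} + \frac{360}{2213} e_{12} + \frac{600}{2213} e_{13} + \frac{225}{2213} e_{23}; translating back:
Answer: \frac{675}{2213} + \frac{225}{2213}i + \frac{600}{2213}j + \frac{360}{2213}k


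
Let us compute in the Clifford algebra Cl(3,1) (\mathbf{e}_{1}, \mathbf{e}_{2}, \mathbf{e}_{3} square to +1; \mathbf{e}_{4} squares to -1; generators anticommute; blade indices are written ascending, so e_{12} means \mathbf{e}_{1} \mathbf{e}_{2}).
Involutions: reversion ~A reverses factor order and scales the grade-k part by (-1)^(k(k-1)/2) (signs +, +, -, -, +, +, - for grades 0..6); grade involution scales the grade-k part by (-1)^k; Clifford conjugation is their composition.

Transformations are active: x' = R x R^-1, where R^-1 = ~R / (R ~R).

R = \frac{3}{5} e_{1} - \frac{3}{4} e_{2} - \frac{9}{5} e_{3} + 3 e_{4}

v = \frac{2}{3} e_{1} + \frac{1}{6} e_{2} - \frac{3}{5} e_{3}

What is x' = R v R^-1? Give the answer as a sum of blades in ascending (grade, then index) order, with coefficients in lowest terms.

~R = \frac{3}{5} e_{1} - \frac{3}{4} e_{2} - \frac{9}{5} e_{3} + 3 e_{4}, and R ~R = -\frac{387}{80}, so R^-1 = ~R / (-\frac{387}{80}).
R v = \frac{271}{200} + \frac{3}{5} e_{12} + \frac{21}{25} e_{13} - 2 e_{14} + \frac{3}{4} e_{23} - \frac{1}{2} e_{24} + \frac{9}{5} e_{34}
Answer: -\frac{1078}{1075} e_{1} + \frac{109}{430} e_{2} + \frac{1729}{1075} e_{3} - \frac{1084}{645} e_{4}


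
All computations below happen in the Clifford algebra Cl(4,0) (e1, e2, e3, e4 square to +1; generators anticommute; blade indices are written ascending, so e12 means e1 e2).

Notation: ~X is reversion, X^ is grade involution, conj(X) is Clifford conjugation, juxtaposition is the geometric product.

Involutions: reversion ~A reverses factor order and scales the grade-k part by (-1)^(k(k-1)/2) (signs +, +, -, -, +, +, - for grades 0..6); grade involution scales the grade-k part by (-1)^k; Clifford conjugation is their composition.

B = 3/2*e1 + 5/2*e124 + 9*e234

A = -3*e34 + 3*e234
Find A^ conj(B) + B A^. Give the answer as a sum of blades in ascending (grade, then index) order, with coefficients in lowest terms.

first term: 27 + 27*e2 + 15/2*e13 - 15/2*e123 + 9/2*e134 - 9/2*e1234
second term: 27 + 27*e2 - 15/2*e13 + 15/2*e123 - 9/2*e134 - 9/2*e1234
Answer: 54 + 54*e2 - 9*e1234


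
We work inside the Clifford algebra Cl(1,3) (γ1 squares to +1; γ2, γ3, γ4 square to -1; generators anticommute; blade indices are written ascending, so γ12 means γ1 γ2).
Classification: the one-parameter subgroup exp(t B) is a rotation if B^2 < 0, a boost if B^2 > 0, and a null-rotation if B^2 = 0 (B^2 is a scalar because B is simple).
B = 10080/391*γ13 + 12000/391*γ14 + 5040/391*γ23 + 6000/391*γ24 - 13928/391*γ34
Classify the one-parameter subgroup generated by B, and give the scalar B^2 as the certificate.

B^2 term by term: the squares give (10080/391)^2*(γ13)^2 + (12000/391)^2*(γ14)^2 + (5040/391)^2*(γ23)^2 + (6000/391)^2*(γ24)^2 + (-13928/391)^2*(γ34)^2 = 101606400/152881*(+1) + 144000000/152881*(+1) + 25401600/152881*(-1) + 36000000/152881*(-1) + 193989184/152881*(-1) = -64 (each basis 2-blade squares to minus the product of its generators' squares); cross terms between blades sharing an index anticommute and cancel; the commuting (index-disjoint) pairs give grade-4 terms 2*c*c'*(blade product), which cancel blade by blade — γ1234: -120960000/152881 + 120960000/152881 = 0 — confirming B is simple. So B^2 = -64.
Answer: rotation, certificate B^2 = -64. The class reads off the invariant scalar -64 directly.


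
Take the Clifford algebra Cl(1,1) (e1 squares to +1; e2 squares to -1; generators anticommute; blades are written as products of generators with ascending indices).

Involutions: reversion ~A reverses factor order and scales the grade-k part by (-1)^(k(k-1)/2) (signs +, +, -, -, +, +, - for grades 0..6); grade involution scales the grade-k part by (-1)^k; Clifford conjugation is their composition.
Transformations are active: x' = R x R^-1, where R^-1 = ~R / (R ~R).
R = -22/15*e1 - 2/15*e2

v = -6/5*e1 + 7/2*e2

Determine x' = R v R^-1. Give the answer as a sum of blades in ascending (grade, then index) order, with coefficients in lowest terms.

~R = -22/15*e1 - 2/15*e2, and R ~R = 32/15, so R^-1 = ~R / (32/15).
R v = 167/75 - 397/75*e1 e2
Answer: -1117/600*e1 - 2267/600*e2


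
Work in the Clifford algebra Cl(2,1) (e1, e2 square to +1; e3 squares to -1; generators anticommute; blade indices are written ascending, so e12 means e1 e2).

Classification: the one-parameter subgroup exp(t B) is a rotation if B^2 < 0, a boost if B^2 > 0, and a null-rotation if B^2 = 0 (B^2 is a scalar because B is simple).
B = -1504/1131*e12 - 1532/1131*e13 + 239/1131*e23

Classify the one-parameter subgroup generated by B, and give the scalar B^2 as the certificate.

B^2 term by term: the squares give (-1504/1131)^2*(e12)^2 + (-1532/1131)^2*(e13)^2 + (239/1131)^2*(e23)^2 = 2262016/1279161*(-1) + 2347024/1279161*(+1) + 57121/1279161*(+1) = 1/9 (each basis 2-blade squares to minus the product of its generators' squares); cross terms between blades sharing an index anticommute and cancel. So B^2 = 1/9.
Answer: boost, certificate B^2 = 1/9. B^2 = 1/9 is basis-independent, so its sign is the whole story.


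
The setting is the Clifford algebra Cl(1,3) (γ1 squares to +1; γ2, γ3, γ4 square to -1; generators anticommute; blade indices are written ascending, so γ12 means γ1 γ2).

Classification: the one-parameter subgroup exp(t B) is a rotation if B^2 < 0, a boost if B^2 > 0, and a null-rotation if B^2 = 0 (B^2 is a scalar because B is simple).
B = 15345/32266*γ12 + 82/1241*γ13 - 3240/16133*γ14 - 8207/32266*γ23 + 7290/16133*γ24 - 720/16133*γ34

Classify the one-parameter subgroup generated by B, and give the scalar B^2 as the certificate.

B^2 term by term: the squares give (15345/32266)^2*(γ12)^2 + (82/1241)^2*(γ13)^2 + (-3240/16133)^2*(γ14)^2 + (-8207/32266)^2*(γ23)^2 + (7290/16133)^2*(γ24)^2 + (-720/16133)^2*(γ34)^2 = 235469025/1041094756*(+1) + 6724/1540081*(+1) + 10497600/260273689*(+1) + 67354849/1041094756*(-1) + 53144100/260273689*(-1) + 518400/260273689*(-1) = 0 (each basis 2-blade squares to minus the product of its generators' squares); cross terms between blades sharing an index anticommute and cancel; the commuting (index-disjoint) pairs give grade-4 terms 2*c*c'*(blade product), which cancel blade by blade — γ1234: -11048400/260273689 - 1195560/20021053 + 26590680/260273689 = 0 — confirming B is simple. So B^2 = 0.
Answer: null-rotation, certificate B^2 = 0. One invariant decides it: the square 0 survives every conjugation, and its sign is exactly the classification.


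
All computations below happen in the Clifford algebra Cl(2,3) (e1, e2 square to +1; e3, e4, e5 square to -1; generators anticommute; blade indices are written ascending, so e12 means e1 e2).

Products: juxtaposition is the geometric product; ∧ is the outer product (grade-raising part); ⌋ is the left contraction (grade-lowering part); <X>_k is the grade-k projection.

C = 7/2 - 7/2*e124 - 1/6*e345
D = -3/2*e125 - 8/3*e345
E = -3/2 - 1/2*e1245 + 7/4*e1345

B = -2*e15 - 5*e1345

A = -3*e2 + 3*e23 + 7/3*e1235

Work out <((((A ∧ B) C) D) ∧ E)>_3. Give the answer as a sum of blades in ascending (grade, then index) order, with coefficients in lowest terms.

step 1: -6*e125 - 6*e1235 - 15*e12345
step 2: 5/2*e12 - 105/2*e35 + 21*e45 + e124 - 21*e125 + 21*e345 - e1234 - 21*e1235 - 105/2*e12345
step 3: -49/2 + 175/2*e3 + 140*e4 + 15/4*e5 + 140*e12 + 315/4*e34 + 3/2*e45 - 315/4*e123 + 175/2*e124 - 8/3*e125 - 3/2*e345 - 49/2*e1234 - 8/3*e1235 - 20/3*e12345
step 4: 147/4 - 525/4*e3 - 210*e4 - 45/8*e5 - 210*e12 - 945/8*e34 - 9/4*e45 + 945/8*e123 - 525/4*e124 + 4*e125 + 9/4*e345 + 147/4*e1234 + 4*e1235 + 49/4*e1245 - 343/8*e1345 - 135/4*e12345
step 5: 945/8*e123 - 525/4*e124 + 4*e125 + 9/4*e345
Answer: 945/8*e123 - 525/4*e124 + 4*e125 + 9/4*e345


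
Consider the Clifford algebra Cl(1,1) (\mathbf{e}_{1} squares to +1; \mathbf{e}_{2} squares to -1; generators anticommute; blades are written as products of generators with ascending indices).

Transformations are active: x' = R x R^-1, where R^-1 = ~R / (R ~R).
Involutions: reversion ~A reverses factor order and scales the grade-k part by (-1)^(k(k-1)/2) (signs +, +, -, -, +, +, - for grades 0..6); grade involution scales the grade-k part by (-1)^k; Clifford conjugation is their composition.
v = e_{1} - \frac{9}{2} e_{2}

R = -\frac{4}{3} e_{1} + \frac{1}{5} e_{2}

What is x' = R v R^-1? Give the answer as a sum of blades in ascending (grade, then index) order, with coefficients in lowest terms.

~R = -\frac{4}{3} e_{1} + \frac{1}{5} e_{2}, and R ~R = \frac{391}{225}, so R^-1 = ~R / (\frac{391}{225}).
R v = -\frac{13}{30} + \frac{29}{5} e_{1} e_{2}
Answer: -\frac{131}{391} e_{1} + \frac{3441}{782} e_{2}


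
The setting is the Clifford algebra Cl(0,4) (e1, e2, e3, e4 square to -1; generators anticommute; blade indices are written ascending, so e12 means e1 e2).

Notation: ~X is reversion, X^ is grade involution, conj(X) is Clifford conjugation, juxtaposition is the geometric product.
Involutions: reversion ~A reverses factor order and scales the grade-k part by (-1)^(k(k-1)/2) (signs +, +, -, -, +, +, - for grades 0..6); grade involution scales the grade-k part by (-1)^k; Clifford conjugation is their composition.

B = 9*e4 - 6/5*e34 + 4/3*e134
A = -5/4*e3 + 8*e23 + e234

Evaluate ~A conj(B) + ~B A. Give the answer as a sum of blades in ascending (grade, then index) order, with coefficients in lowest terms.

first term: 6/5*e2 + 3/2*e4 - 4/3*e12 - 5/3*e14 - 9*e23 + 48/5*e24 + 45/4*e34 + 32/3*e124 + 72*e234
second term: -6/5*e2 - 3/2*e4 + 4/3*e12 + 5/3*e14 - 9*e23 + 48/5*e24 + 45/4*e34 - 32/3*e124 + 72*e234
Answer: -18*e23 + 96/5*e24 + 45/2*e34 + 144*e234


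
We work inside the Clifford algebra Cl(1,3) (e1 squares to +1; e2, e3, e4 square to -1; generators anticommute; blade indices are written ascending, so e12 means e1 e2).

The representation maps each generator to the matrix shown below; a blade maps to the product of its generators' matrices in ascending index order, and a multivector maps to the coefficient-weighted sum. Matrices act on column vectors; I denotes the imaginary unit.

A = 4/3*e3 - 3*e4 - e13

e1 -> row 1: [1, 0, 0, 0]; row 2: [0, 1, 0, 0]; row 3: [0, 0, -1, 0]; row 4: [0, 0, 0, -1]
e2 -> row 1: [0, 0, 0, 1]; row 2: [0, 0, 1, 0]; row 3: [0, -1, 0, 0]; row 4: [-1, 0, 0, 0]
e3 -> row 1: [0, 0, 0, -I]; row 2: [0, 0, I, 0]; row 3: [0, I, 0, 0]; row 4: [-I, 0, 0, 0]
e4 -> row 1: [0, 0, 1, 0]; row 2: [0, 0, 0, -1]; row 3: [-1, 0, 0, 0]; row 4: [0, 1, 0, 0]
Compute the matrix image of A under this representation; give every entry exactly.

Bivector images (products of the table entries): rho(e13) = rho(e1)rho(e3) = row 1: [0, 0, 0, -I]; row 2: [0, 0, I, 0]; row 3: [0, -I, 0, 0]; row 4: [I, 0, 0, 0].
M = (4/3)*rho(e3) + (-3)*rho(e4) + (-1)*rho(e13), summed entrywise:
Answer: row 1: [0, 0, -3, -I/3]; row 2: [0, 0, I/3, 3]; row 3: [3, 7*I/3, 0, 0]; row 4: [-7*I/3, -3, 0, 0]


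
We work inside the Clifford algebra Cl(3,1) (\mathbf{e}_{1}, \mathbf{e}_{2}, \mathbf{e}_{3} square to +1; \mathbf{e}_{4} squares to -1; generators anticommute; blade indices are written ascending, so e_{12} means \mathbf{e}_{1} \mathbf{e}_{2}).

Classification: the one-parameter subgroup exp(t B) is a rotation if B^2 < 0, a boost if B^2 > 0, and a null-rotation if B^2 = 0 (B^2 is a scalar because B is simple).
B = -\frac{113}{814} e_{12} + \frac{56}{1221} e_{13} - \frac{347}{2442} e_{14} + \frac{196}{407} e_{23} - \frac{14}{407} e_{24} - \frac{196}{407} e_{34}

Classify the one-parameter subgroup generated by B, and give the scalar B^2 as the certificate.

B^2 term by term: the squares give (-\frac{113}{814})^2*(e_{12})^2 + (\frac{56}{1221})^2*(e_{13})^2 + (-\frac{347}{2442})^2*(e_{14})^2 + (\frac{196}{407})^2*(e_{23})^2 + (-\frac{14}{407})^2*(e_{24})^2 + (-\frac{196}{407})^2*(e_{34})^2 = \frac{12769}{662596}*(-1) + \frac{3136}{1490841}*(-1) + \frac{120409}{5963364}*(+1) + \frac{38416}{165649}*(-1) + \frac{196}{165649}*(+1) + \frac{38416}{165649}*(+1) = 0 (each basis 2-blade squares to minus the product of its generators' squares); cross terms between blades sharing an index anticommute and cancel; the commuting (index-disjoint) pairs give grade-4 terms 2*c*c'*(blade product), which cancel blade by blade — e_{1234}: \frac{22148}{165649} + \frac{1568}{496947} - \frac{68012}{496947} = 0 — confirming B is simple. So B^2 = 0.
Answer: null-rotation, certificate B^2 = 0. The scalar 0 is the complete invariant here: its sign names the subgroup type.


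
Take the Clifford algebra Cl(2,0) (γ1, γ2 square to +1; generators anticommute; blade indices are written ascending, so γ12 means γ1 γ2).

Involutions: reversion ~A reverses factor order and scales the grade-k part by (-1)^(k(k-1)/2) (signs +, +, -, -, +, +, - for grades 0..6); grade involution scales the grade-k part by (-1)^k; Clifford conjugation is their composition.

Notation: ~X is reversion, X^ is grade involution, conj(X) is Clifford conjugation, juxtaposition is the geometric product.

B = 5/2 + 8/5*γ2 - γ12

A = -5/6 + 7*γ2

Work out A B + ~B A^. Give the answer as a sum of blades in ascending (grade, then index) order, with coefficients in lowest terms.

first term: 547/60 + 7*γ1 + 97/6*γ2 + 5/6*γ12
second term: -797/60 - 7*γ1 - 113/6*γ2 - 5/6*γ12
Answer: -25/6 - 8/3*γ2


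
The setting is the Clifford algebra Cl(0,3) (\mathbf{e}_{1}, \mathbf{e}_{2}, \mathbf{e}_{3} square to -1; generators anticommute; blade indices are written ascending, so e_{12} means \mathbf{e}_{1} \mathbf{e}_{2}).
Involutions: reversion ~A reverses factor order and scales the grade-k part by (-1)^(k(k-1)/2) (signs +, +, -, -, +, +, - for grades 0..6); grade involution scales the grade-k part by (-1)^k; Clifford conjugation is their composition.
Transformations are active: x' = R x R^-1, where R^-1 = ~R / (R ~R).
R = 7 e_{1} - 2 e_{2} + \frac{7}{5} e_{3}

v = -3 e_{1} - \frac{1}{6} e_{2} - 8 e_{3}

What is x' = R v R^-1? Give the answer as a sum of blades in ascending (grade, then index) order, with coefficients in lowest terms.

~R = 7 e_{1} - 2 e_{2} + \frac{7}{5} e_{3}, and R ~R = -\frac{1374}{25}, so R^-1 = ~R / (-\frac{1374}{25}).
R v = \frac{478}{15} - \frac{43}{6} e_{12} - \frac{259}{5} e_{13} + \frac{487}{30} e_{23}
Answer: -\frac{10547}{2061} e_{1} + \frac{10247}{4122} e_{2} + \frac{13142}{2061} e_{3}


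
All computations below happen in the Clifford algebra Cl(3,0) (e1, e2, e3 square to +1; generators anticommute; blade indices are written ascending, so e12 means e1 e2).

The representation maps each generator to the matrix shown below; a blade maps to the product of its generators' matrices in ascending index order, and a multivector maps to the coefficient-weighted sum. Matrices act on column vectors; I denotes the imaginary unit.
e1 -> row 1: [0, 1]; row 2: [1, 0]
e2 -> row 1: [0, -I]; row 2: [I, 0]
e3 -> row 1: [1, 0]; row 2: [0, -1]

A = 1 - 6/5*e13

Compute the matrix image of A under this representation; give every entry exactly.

Bivector images (products of the table entries): rho(e13) = rho(e1)rho(e3) = row 1: [0, -1]; row 2: [1, 0].
M = (1)*1 + (-6/5)*rho(e13), summed entrywise (1 is the identity matrix):
Answer: row 1: [1, 6/5]; row 2: [-6/5, 1]


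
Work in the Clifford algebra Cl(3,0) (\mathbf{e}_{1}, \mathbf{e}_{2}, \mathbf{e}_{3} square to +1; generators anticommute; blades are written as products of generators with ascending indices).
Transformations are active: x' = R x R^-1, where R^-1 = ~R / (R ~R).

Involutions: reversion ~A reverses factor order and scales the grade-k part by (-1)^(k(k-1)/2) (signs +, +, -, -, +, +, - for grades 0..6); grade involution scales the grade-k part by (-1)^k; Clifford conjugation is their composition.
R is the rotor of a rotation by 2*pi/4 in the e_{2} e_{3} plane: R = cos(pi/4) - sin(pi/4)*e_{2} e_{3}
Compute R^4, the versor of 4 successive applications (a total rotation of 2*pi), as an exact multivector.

Because a rotor carries half the rotation angle, composing 4 copies of this e_{2} e_{3}-plane rotor multiplies the phase: 4*(pi/4) = \pi, hence R^4 = cos(\pi) - sin(\pi)*e_{2} e_{3}.
cos(\pi) = -1 and sin(\pi) = 0, so R^4 = -1. The total rotation 2*pi is 1 full turn, so every vector returns to itself, yet the rotor is -1, on the OTHER sheet of the double cover (an odd number of 2*pi turns).
Answer: -1


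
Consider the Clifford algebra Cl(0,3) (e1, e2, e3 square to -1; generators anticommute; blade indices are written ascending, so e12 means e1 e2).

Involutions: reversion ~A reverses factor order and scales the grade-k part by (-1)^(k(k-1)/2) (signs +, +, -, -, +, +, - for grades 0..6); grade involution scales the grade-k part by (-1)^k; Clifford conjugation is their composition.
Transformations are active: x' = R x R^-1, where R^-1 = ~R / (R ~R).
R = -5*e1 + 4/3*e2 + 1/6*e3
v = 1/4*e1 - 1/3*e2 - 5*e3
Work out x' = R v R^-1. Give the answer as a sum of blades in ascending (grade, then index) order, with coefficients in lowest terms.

~R = -5*e1 + 4/3*e2 + 1/6*e3, and R ~R = -965/36, so R^-1 = ~R / (-965/36).
R v = 91/36 + 4/3*e12 + 599/24*e13 - 119/18*e23
Answer: 535/772*e1 + 79/965*e2 + 14384/2895*e3


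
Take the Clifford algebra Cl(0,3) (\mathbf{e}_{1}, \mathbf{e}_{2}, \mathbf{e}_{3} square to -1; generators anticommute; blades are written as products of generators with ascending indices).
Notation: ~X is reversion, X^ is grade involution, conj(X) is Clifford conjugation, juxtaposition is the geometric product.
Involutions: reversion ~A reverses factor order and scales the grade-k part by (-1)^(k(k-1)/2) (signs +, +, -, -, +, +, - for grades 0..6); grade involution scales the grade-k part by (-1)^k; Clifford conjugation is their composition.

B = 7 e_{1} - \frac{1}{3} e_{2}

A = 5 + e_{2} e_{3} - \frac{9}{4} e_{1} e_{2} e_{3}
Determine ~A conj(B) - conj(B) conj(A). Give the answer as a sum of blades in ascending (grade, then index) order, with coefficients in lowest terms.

first term: -35 e_{1} + \frac{5}{3} e_{2} - \frac{1}{3} e_{3} + \frac{3}{4} e_{1} e_{3} + \frac{63}{4} e_{2} e_{3} + 7 e_{1} e_{2} e_{3}
second term: -35 e_{1} + \frac{5}{3} e_{2} + \frac{1}{3} e_{3} - \frac{3}{4} e_{1} e_{3} - \frac{63}{4} e_{2} e_{3} + 7 e_{1} e_{2} e_{3}
Answer: -\frac{2}{3} e_{3} + \frac{3}{2} e_{1} e_{3} + \frac{63}{2} e_{2} e_{3}
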